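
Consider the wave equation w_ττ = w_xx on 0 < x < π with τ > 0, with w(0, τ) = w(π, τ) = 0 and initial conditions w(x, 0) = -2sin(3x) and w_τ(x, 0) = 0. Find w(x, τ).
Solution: Using separation of variables w = X(x)T(τ):
Eigenfunctions: sin(nx), n = 1, 2, 3, ...
General solution: w(x, τ) = Σ [A_n cos(n τ) + B_n sin(n τ)] sin(nx)
From w(x,0) = -2sin(3x): A_3=-2. From w_τ(x,0) = 0: all B_n = 0.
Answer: w(x, τ) = -2sin(3x)cos(3τ)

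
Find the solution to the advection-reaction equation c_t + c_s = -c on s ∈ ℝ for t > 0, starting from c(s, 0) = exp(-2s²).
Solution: Substitute c = exp(-t)u, i.e. u = exp(t)c.
By the product rule, c_t = exp(-t)(u_t - u), c_s = exp(-t)u_s.
Substituting into the PDE and dividing by exp(-t): u_t - u + u_s = -u.
The lower-order terms cancel, leaving the standard advection equation u_t + u_s = 0.
Initial data for u: u(s,0) = c(s,0) = exp(-2s²).
Solve for u:
  By method of characteristics (waves move right with speed 1):
  Along characteristics s - t = const, u is constant, so u(s,t) = f(s - t) with f = u(·, 0).
Hence u(s,t) = exp(-2(s - t)²).
Transform back: c(s,t) = exp(-t)u(s,t).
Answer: c(s, t) = exp(-t)exp(-2(s - t)²)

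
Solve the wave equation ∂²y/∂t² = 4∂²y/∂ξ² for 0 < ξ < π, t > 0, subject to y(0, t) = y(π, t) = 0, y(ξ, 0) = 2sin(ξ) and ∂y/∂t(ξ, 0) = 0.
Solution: Using separation of variables y = X(ξ)T(t):
Eigenfunctions: sin(nξ), n = 1, 2, 3, ...
General solution: y(ξ, t) = Σ [A_n cos(2n t) + B_n sin(2n t)] sin(nξ)
From y(ξ,0) = 2sin(ξ): A_1=2. From y_t(ξ,0) = 0: all B_n = 0.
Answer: y(ξ, t) = 2sin(ξ)cos(2t)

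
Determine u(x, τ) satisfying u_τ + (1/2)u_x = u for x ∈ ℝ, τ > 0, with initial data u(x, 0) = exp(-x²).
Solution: Substitute u = exp(τ)w.
Then u_τ = exp(τ)(w_τ + w), u_x = exp(τ)w_x; substituting and dividing by exp(τ), the lower-order terms cancel: w_τ + (1/2)w_x = 0 (standard advection equation).
Data for w: w(x,0) = u(x,0) = exp(-x²).
By characteristics (dx/dτ = 1/2), w(x,τ) = f(x - (1/2)τ) with f = w(·, 0).
So w(x,τ) = exp(-(x - τ/2)²), and u(x,τ) = exp(τ)w(x,τ).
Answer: u(x, τ) = exp(τ)exp(-(x - τ/2)²)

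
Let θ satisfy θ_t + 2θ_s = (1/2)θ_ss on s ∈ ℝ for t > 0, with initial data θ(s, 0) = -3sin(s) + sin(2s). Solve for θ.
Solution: Moving frame: η = s - 2t, σ = t, θ = u(η,σ), so θ_t = u_σ - 2u_η and θ_ss = u_ηη.
Hence θ_t + 2θ_s = u_σ and the PDE becomes the heat equation u_σ = (1/2)u_ηη on η ∈ ℝ.
Initial data: u(η,0) = θ(η,0) = -3sin(η) + sin(2η). Each mode sin(nη) decays as exp(-n²σ/2) on ℝ, so u(η,σ) = Σ c_n exp(-n²σ/2) sin(nη) with c_1=-3, c_2=1: u(η,σ) = exp(-2σ)sin(2η) - 3exp(-σ/2)sin(η).
Substituting back: θ(s,t) = u(s - 2t, t).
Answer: θ(s, t) = exp(-2t)sin(2s - 4t) - 3exp(-t/2)sin(s - 2t)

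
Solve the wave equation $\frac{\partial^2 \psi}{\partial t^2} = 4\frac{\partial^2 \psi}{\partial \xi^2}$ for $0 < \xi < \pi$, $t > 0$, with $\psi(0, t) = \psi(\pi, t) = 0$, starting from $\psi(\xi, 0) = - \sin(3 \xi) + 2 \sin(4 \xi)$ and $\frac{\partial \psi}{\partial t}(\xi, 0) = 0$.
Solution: Using separation of variables $\psi = X(\xi)T(t)$:
Eigenfunctions: $\sin(n\xi)$, $n = 1, 2, 3, \ldots$
General solution: $\psi(\xi, t) = \sum [A_n \cos(2n t) + B_n \sin(2n t)] \sin(n\xi)$
From $\psi(\xi,0) = - \sin(3 \xi) + 2 \sin(4 \xi)$: $A_3=-1, A_4=2$. From $\psi_t(\xi,0) = 0$: all $B_n = 0$.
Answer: $\psi(\xi, t) = - \sin(3 \xi) \cos(6 t) + 2 \sin(4 \xi) \cos(8 t)$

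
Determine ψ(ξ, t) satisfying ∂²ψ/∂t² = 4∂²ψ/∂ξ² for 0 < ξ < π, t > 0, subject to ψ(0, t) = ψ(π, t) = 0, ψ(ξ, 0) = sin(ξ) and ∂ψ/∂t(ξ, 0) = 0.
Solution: Using separation of variables ψ = X(ξ)T(t):
Eigenfunctions: sin(nξ), n = 1, 2, 3, ...
General solution: ψ(ξ, t) = Σ [A_n cos(2n t) + B_n sin(2n t)] sin(nξ)
From ψ(ξ,0) = sin(ξ): A_1=1. From ψ_t(ξ,0) = 0: all B_n = 0.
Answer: ψ(ξ, t) = sin(ξ)cos(2t)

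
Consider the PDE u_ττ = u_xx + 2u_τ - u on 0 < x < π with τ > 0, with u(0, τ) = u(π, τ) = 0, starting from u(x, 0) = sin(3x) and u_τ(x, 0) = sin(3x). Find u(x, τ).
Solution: Substitute u = exp(τ)w.
Then u_τ = exp(τ)(w_τ + w), u_ττ = exp(τ)(w_ττ + 2w_τ + w), u_xx = exp(τ)w_xx; substituting and dividing by exp(τ), the lower-order terms cancel: w_ττ = w_xx (standard wave equation).
Data for w: w(x,0) = u(x,0) = sin(3x); w_τ(x,0) = u_τ(x,0) - u(x,0) = 0. The boundary conditions carry over: w(0,τ) = w(π,τ) = 0.
Separating variables: w = Σ [A_n cos(ω_n τ) + B_n sin(ω_n τ)] sin(nx), ω_n = n. From ICs: A_3=1.
So w(x,τ) = sin(3x)cos(3τ), and u(x,τ) = exp(τ)w(x,τ).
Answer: u(x, τ) = exp(τ)sin(3x)cos(3τ)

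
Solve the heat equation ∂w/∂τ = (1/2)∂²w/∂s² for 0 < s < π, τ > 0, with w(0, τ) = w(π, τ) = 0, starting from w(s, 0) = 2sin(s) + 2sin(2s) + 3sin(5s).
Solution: Separating variables: w = Σ c_n exp(-n²τ/2) sin(ns). From w(s,0) = 2sin(s) + 2sin(2s) + 3sin(5s): c_1=2, c_2=2, c_5=3.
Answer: w(s, τ) = 2exp(-2τ)sin(2s) + 2exp(-τ/2)sin(s) + 3exp(-25τ/2)sin(5s)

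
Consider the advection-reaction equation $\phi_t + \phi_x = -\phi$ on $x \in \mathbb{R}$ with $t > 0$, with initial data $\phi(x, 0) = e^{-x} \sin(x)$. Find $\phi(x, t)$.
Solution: Substitute $\phi = e^{-x}u$, i.e. $u = e^{x}\phi$.
By the product rule, $\phi_x = e^{-x}(u_x - u)$, $\phi_t = e^{-x}u_t$.
Substituting into the PDE and dividing by $e^{-x}$: $u_t + (u_x - u) = -u$.
The lower-order terms cancel, leaving the standard advection equation $u_t + u_x = 0$.
Initial data for $u$: $u(x,0) = e^{x}\phi(x,0) = \sin(x)$.
Solve for $u$:
  By method of characteristics (waves move right with speed 1):
  Along characteristics $x - t =$ const, $u$ is constant, so $u(x,t) = f(x - t)$ with $f = u( \cdot , 0)$.
Hence $u(x,t) = - \sin(t - x)$.
Transform back: $\phi(x,t) = e^{-x}u(x,t)$.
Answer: $\phi(x, t) = - e^{-x} \sin(t - x)$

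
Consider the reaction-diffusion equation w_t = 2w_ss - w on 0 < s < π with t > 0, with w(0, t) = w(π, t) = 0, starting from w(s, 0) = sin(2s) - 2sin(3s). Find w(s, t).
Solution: Substitute w = exp(-t)u.
Then w_t = exp(-t)(u_t - u), w_ss = exp(-t)u_ss; substituting and dividing by exp(-t), the lower-order terms cancel: u_t = 2u_ss (standard heat equation).
Data for u: u(s,0) = w(s,0) = sin(2s) - 2sin(3s). The boundary conditions carry over: u(0,t) = u(π,t) = 0.
Separating variables: u = Σ c_n exp(-2n²t) sin(ns). From u(s,0) = sin(2s) - 2sin(3s): c_2=1, c_3=-2.
So u(s,t) = exp(-8t)sin(2s) - 2exp(-18t)sin(3s), and w(s,t) = exp(-t)u(s,t).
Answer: w(s, t) = exp(-9t)sin(2s) - 2exp(-19t)sin(3s)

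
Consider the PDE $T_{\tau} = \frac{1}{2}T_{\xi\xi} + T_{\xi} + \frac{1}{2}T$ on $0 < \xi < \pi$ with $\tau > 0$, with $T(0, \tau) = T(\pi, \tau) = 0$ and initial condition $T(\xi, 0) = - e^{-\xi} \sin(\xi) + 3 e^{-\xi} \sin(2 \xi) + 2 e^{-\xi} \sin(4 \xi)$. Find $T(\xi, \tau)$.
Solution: Substitute $T = e^{-\xi}u$.
Then $T_{\xi} = e^{-\xi}(u_{\xi} - u)$, $T_{\xi\xi} = e^{-\xi}(u_{\xi\xi} - 2u_{\xi} + u)$, $T_{\tau} = e^{-\xi}u_{\tau}$; substituting and dividing by $e^{-\xi}$, the lower-order terms cancel: $u_{\tau} = \frac{1}{2}u_{\xi\xi}$ (standard heat equation).
Data for $u$: $u(\xi,0) = e^{\xi}T(\xi,0) = - \sin(\xi) + 3 \sin(2 \xi) + 2 \sin(4 \xi)$. The boundary conditions carry over: $u(0,\tau) = u(\pi,\tau) = 0$.
Separating variables: $u = \sum c_n e^{-n^2\tau/2} \sin(n\xi)$. From $u(\xi,0) = - \sin(\xi) + 3 \sin(2 \xi) + 2 \sin(4 \xi)$: $c_1=-1, c_2=3, c_4=2$.
So $u(\xi,\tau) = 3 e^{-2 \tau} \sin(2 \xi) + 2 e^{-8 \tau} \sin(4 \xi) - e^{-\tau/2} \sin(\xi)$, and $T(\xi,\tau) = e^{-\xi}u(\xi,\tau)$.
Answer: $T(\xi, \tau) = 3 e^{-2 \tau} e^{-\xi} \sin(2 \xi) + 2 e^{-8 \tau} e^{-\xi} \sin(4 \xi) -  e^{-\tau/2} e^{-\xi} \sin(\xi)$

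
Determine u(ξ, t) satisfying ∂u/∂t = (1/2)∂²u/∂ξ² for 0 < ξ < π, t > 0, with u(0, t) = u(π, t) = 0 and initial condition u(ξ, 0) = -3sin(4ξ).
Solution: Separating variables: u = Σ c_n exp(-n²t/2) sin(nξ). From u(ξ,0) = -3sin(4ξ): c_4=-3.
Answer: u(ξ, t) = -3exp(-8t)sin(4ξ)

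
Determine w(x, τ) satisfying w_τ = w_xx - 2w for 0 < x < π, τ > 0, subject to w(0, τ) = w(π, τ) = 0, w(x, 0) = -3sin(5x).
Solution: Substitute w = exp(-2τ)u.
Then w_τ = exp(-2τ)(u_τ - 2u), w_xx = exp(-2τ)u_xx; substituting and dividing by exp(-2τ), the lower-order terms cancel: u_τ = u_xx (standard heat equation).
Data for u: u(x,0) = w(x,0) = -3sin(5x). The boundary conditions carry over: u(0,τ) = u(π,τ) = 0.
Separating variables: u = Σ c_n exp(-n²τ) sin(nx). From u(x,0) = -3sin(5x): c_5=-3.
So u(x,τ) = -3exp(-25τ)sin(5x), and w(x,τ) = exp(-2τ)u(x,τ).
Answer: w(x, τ) = -3exp(-27τ)sin(5x)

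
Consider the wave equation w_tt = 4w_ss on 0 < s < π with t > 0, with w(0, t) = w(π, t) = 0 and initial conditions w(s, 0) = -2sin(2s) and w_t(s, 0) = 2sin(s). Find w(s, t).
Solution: Using separation of variables w = X(s)T(t):
Eigenfunctions: sin(ns), n = 1, 2, 3, ...
General solution: w(s, t) = Σ [A_n cos(2n t) + B_n sin(2n t)] sin(ns)
From w(s,0) = -2sin(2s): A_2=-2. From w_t(s,0) = 2sin(s), using w_t(s,0) = Σ ω_n B_n sin(ns) with ω_n = 2n: B_1 = 2/2 = 1.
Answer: w(s, t) = sin(s)sin(2t) - 2sin(2s)cos(4t)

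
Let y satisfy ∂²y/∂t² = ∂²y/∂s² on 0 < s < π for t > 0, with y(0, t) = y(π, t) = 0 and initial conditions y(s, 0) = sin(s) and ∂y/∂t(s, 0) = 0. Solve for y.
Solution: Using separation of variables y = X(s)T(t):
Eigenfunctions: sin(ns), n = 1, 2, 3, ...
General solution: y(s, t) = Σ [A_n cos(n t) + B_n sin(n t)] sin(ns)
From y(s,0) = sin(s): A_1=1. From y_t(s,0) = 0: all B_n = 0.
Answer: y(s, t) = sin(s)cos(t)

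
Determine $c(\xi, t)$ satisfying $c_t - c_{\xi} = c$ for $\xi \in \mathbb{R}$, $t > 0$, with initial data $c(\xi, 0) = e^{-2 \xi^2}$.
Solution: Substitute $c = e^{t}u$, i.e. $u = e^{-t}c$.
By the product rule, $c_t = e^{t}(u_t + u)$, $c_{\xi} = e^{t}u_{\xi}$.
Substituting into the PDE and dividing by $e^{t}$: $u_t + u - u_{\xi} = u$.
The lower-order terms cancel, leaving the standard advection equation $u_t - u_{\xi} = 0$.
Initial data for $u$: $u(\xi,0) = c(\xi,0) = e^{-2 \xi^2}$.
Solve for $u$:
  By method of characteristics (waves move left with speed 1):
  Along characteristics $\xi + t =$ const, $u$ is constant, so $u(\xi,t) = f(\xi + t)$ with $f = u( \cdot , 0)$.
Hence $u(\xi,t) = e^{-2 (t + \xi)^2}$.
Transform back: $c(\xi,t) = e^{t}u(\xi,t)$.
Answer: $c(\xi, t) = e^{t} e^{-2 (\xi + t)^2}$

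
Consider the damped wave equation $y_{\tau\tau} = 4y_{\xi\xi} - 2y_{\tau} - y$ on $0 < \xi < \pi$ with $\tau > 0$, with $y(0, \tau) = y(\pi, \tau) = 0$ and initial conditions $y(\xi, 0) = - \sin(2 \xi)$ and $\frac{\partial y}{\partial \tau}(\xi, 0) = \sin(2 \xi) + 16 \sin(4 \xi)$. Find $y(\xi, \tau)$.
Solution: Substitute $y = e^{-\tau}u$.
Then $y_{\tau} = e^{-\tau}(u_{\tau} - u)$, $y_{\tau\tau} = e^{-\tau}(u_{\tau\tau} - 2u_{\tau} + u)$, $y_{\xi\xi} = e^{-\tau}u_{\xi\xi}$; substituting and dividing by $e^{-\tau}$, the lower-order terms cancel: $u_{\tau\tau} = 4u_{\xi\xi}$ (standard wave equation).
Data for $u$: $u(\xi,0) = y(\xi,0) = - \sin(2 \xi)$; $u_{\tau}(\xi,0) = y_{\tau}(\xi,0) + y(\xi,0) = 16 \sin(4 \xi)$. The boundary conditions carry over: $u(0,\tau) = u(\pi,\tau) = 0$.
Separating variables: $u = \sum [A_n \cos(\omega_n \tau) + B_n \sin(\omega_n \tau)] \sin(n\xi)$, $\omega_n = 2n$. From ICs ($B_n$ = velocity coefficient / $\omega_n$): $A_2=-1, B_4=2$.
So $u(\xi,\tau) = - \sin(2 \xi) \cos(4 \tau) + 2 \sin(4 \xi) \sin(8 \tau)$, and $y(\xi,\tau) = e^{-\tau}u(\xi,\tau)$.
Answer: $y(\xi, \tau) = 2 e^{-\tau} \sin(8 \tau) \sin(4 \xi) -  e^{-\tau} \sin(2 \xi) \cos(4 \tau)$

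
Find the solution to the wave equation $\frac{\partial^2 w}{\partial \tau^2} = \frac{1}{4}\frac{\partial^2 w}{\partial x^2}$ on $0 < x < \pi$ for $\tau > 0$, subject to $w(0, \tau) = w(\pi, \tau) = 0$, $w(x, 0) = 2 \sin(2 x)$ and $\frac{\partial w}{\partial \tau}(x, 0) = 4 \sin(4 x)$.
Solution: Using separation of variables $w = X(x)T(\tau)$:
Eigenfunctions: $\sin(nx)$, $n = 1, 2, 3, \ldots$
General solution: $w(x, \tau) = \sum [A_n \cos(n \tau/2) + B_n \sin(n \tau/2)] \sin(nx)$
From $w(x,0) = 2 \sin(2 x)$: $A_2=2$. From $w_{\tau}(x,0) = 4 \sin(4 x)$, using $w_{\tau}(x,0) = \sum \omega_n B_n \sin(nx)$ with $\omega_n = n/2$: $B_4 = 4/2 = 2$.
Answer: $w(x, \tau) = 2 \sin(2 \tau) \sin(4 x) + 2 \sin(2 x) \cos(\tau)$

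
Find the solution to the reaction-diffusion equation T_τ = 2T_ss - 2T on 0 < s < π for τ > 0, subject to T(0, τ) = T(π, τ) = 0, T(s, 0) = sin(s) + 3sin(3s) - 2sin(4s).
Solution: Substitute T = exp(-2τ)u, i.e. u = exp(2τ)T.
By the product rule, T_τ = exp(-2τ)(u_τ - 2u), T_ss = exp(-2τ)u_ss.
Substituting into the PDE and dividing by exp(-2τ): u_τ - 2u = 2u_ss - 2u.
The lower-order terms cancel, leaving the standard heat equation u_τ = 2u_ss.
Initial data for u: u(s,0) = T(s,0) = sin(s) + 3sin(3s) - 2sin(4s). The boundary conditions carry over: u(0,τ) = u(π,τ) = 0.
Solve for u:
  Using separation of variables u = X(s)G(τ):
  Eigenfunctions: sin(ns), n = 1, 2, 3, ...
  General solution: u(s, τ) = Σ c_n sin(ns) exp(-2n² τ)
  Matching u(s,0) = sin(s) + 3sin(3s) - 2sin(4s) term by term: c_1=1, c_3=3, c_4=-2.
Hence u(s,τ) = exp(-2τ)sin(s) + 3exp(-18τ)sin(3s) - 2exp(-32τ)sin(4s).
Transform back: T(s,τ) = exp(-2τ)u(s,τ).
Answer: T(s, τ) = exp(-4τ)sin(s) + 3exp(-20τ)sin(3s) - 2exp(-34τ)sin(4s)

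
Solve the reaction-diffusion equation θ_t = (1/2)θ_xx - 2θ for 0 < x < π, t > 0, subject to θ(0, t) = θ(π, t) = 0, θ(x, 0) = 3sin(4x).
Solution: Substitute θ = exp(-2t)u.
Then θ_t = exp(-2t)(u_t - 2u), θ_xx = exp(-2t)u_xx; substituting and dividing by exp(-2t), the lower-order terms cancel: u_t = (1/2)u_xx (standard heat equation).
Data for u: u(x,0) = θ(x,0) = 3sin(4x). The boundary conditions carry over: u(0,t) = u(π,t) = 0.
Separating variables: u = Σ c_n exp(-n²t/2) sin(nx). From u(x,0) = 3sin(4x): c_4=3.
So u(x,t) = 3exp(-8t)sin(4x), and θ(x,t) = exp(-2t)u(x,t).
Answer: θ(x, t) = 3exp(-10t)sin(4x)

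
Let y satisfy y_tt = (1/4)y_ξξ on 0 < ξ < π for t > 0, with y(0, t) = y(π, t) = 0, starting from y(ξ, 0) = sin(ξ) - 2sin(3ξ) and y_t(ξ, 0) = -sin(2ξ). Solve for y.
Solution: Separating variables: y = Σ [A_n cos(ω_n t) + B_n sin(ω_n t)] sin(nξ), ω_n = n/2. From ICs (B_n = velocity coefficient / ω_n): A_1=1, A_3=-2, B_2=-1.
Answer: y(ξ, t) = -sin(t)sin(2ξ) + sin(ξ)cos(t/2) - 2sin(3ξ)cos(3t/2)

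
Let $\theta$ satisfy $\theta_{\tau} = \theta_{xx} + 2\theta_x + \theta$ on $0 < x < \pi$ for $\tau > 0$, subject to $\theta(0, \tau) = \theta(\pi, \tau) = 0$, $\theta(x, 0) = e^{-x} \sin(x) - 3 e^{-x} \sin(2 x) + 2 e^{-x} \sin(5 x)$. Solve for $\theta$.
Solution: Substitute $\theta = e^{-x}u$, i.e. $u = e^{x}\theta$.
By the product rule, $\theta_x = e^{-x}(u_x - u)$, $\theta_{xx} = e^{-x}(u_{xx} - 2u_x + u)$, $\theta_{\tau} = e^{-x}u_{\tau}$.
Substituting into the PDE and dividing by $e^{-x}$: $u_{\tau} = (u_{xx} - 2u_x + u) + 2(u_x - u) + u$.
The lower-order terms cancel, leaving the standard heat equation $u_{\tau} = u_{xx}$.
Initial data for $u$: $u(x,0) = e^{x}\theta(x,0) = \sin(x) - 3 \sin(2 x) + 2 \sin(5 x)$. The boundary conditions carry over: $u(0,\tau) = u(\pi,\tau) = 0$.
Solve for $u$:
  Using separation of variables $u = X(x)G(\tau)$:
  Eigenfunctions: $\sin(nx)$, $n = 1, 2, 3, \ldots$
  General solution: $u(x, \tau) = \sum c_n \sin(nx) e^{-n^2 \tau}$
  Matching $u(x,0) = \sin(x) - 3 \sin(2 x) + 2 \sin(5 x)$ term by term: $c_1=1, c_2=-3, c_5=2$.
Hence $u(x,\tau) = e^{-\tau} \sin(x) - 3 e^{-4 \tau} \sin(2 x) + 2 e^{-25 \tau} \sin(5 x)$.
Transform back: $\theta(x,\tau) = e^{-x}u(x,\tau)$.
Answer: $\theta(x, \tau) = e^{-\tau} e^{-x} \sin(x) - 3 e^{-4 \tau} e^{-x} \sin(2 x) + 2 e^{-25 \tau} e^{-x} \sin(5 x)$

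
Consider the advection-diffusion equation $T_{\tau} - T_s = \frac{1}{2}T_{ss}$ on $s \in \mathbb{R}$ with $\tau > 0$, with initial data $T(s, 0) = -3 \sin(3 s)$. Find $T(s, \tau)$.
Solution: Change to a moving frame: let $\eta = s + \tau$, $\sigma = \tau$ and write $T(s,\tau) = u(\eta,\sigma)$.
By the chain rule $T_{\tau} = u_{\sigma} + u_{\eta}$, $T_s = u_{\eta}$, $T_{ss} = u_{\eta\eta}$.
Then $T_{\tau} - T_s = u_{\sigma}$: the advection term cancels and the PDE becomes the heat equation $u_{\sigma} = \frac{1}{2}u_{\eta\eta}$ on $\eta \in \mathbb{R}$.
Initial data: $u(\eta,0) = T(\eta,0) = -3 \sin(3 \eta)$.
On $\eta \in \mathbb{R}$ each mode satisfies $(\sin(n\eta))'' = -n^2 \sin(n\eta)$, so $e^{-n^2\sigma/2} \sin(n\eta)$ solves the heat equation; by superposition $u(\eta,\sigma) = \sum c_n e^{-n^2\sigma/2} \sin(n\eta)$.
Reading off the coefficients: $c_3=-3$, so $u(\eta,\sigma) = -3 e^{-9 \sigma/2} \sin(3 \eta)$.
Substituting back $\eta = s + \tau$, $\sigma = \tau$: $T(s,\tau) = u(s + \tau, \tau)$.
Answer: $T(s, \tau) = -3 e^{-9 \tau/2} \sin(3 \tau + 3 s)$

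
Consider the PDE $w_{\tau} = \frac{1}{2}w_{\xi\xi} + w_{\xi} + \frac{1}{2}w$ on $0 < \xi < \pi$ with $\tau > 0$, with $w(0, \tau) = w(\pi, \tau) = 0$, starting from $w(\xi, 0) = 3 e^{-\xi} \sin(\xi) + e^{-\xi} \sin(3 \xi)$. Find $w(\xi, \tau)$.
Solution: Substitute $w = e^{-\xi}u$.
Then $w_{\xi} = e^{-\xi}(u_{\xi} - u)$, $w_{\xi\xi} = e^{-\xi}(u_{\xi\xi} - 2u_{\xi} + u)$, $w_{\tau} = e^{-\xi}u_{\tau}$; substituting and dividing by $e^{-\xi}$, the lower-order terms cancel: $u_{\tau} = \frac{1}{2}u_{\xi\xi}$ (standard heat equation).
Data for $u$: $u(\xi,0) = e^{\xi}w(\xi,0) = 3 \sin(\xi) + \sin(3 \xi)$. The boundary conditions carry over: $u(0,\tau) = u(\pi,\tau) = 0$.
Separating variables: $u = \sum c_n e^{-n^2\tau/2} \sin(n\xi)$. From $u(\xi,0) = 3 \sin(\xi) + \sin(3 \xi)$: $c_1=3, c_3=1$.
So $u(\xi,\tau) = 3 e^{-\tau/2} \sin(\xi) + e^{-9 \tau/2} \sin(3 \xi)$, and $w(\xi,\tau) = e^{-\xi}u(\xi,\tau)$.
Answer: $w(\xi, \tau) = 3 e^{-\tau/2} e^{-\xi} \sin(\xi) + e^{-9 \tau/2} e^{-\xi} \sin(3 \xi)$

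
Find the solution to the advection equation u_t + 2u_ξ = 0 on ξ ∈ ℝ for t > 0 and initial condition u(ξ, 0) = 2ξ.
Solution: By characteristics (dξ/dt = 2), u(ξ,t) = f(ξ - 2t) with f = u(·, 0).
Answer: u(ξ, t) = -4t + 2ξ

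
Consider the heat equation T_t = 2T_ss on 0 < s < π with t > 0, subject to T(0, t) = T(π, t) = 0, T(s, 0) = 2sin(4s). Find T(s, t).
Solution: Using separation of variables T = X(s)G(t):
Eigenfunctions: sin(ns), n = 1, 2, 3, ...
General solution: T(s, t) = Σ c_n sin(ns) exp(-2n² t)
Matching T(s,0) = 2sin(4s) term by term: c_4=2.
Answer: T(s, t) = 2exp(-32t)sin(4s)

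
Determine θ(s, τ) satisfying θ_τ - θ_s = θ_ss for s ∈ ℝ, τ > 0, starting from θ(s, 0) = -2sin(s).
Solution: Moving frame: η = s + τ, σ = τ, θ = u(η,σ), so θ_τ = u_σ + u_η and θ_ss = u_ηη.
Hence θ_τ - θ_s = u_σ and the PDE becomes the heat equation u_σ = u_ηη on η ∈ ℝ.
Initial data: u(η,0) = θ(η,0) = -2sin(η). Each mode sin(nη) decays as exp(-n²σ) on ℝ, so u(η,σ) = Σ c_n exp(-n²σ) sin(nη) with c_1=-2: u(η,σ) = -2exp(-σ)sin(η).
Substituting back: θ(s,τ) = u(s + τ, τ).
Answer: θ(s, τ) = -2exp(-τ)sin(s + τ)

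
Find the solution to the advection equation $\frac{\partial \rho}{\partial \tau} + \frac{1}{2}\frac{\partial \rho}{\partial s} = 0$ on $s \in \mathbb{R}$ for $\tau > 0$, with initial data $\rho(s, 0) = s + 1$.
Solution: By characteristics ($ds/d\tau = 1/2$), $\rho(s,\tau) = f(s - \frac{1}{2}\tau)$ with $f = \rho( \cdot , 0)$.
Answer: $\rho(s, \tau) = -\frac{1}{2} \tau + s + 1$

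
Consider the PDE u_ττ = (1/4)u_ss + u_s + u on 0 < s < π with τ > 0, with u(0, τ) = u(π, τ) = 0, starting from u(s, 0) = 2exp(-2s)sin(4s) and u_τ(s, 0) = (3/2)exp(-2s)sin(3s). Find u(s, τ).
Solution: Substitute u = exp(-2s)w.
Then u_s = exp(-2s)(w_s - 2w), u_ss = exp(-2s)(w_ss - 4w_s + 4w), u_ττ = exp(-2s)w_ττ; substituting and dividing by exp(-2s), the lower-order terms cancel: w_ττ = (1/4)w_ss (standard wave equation).
Data for w: w(s,0) = exp(2s)u(s,0) = 2sin(4s); w_τ(s,0) = exp(2s)u_τ(s,0) = (3/2)sin(3s). The boundary conditions carry over: w(0,τ) = w(π,τ) = 0.
Separating variables: w = Σ [A_n cos(ω_n τ) + B_n sin(ω_n τ)] sin(ns), ω_n = n/2. From ICs (B_n = velocity coefficient / ω_n): A_4=2, B_3=1.
So w(s,τ) = sin(3s)sin(3τ/2) + 2sin(4s)cos(2τ), and u(s,τ) = exp(-2s)w(s,τ).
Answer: u(s, τ) = exp(-2s)sin(3s)sin(3τ/2) + 2exp(-2s)sin(4s)cos(2τ)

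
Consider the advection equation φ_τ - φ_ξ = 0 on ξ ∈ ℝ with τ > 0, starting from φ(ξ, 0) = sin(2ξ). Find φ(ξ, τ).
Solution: By method of characteristics (waves move left with speed 1):
Along characteristics ξ + τ = const, φ is constant, so φ(ξ,τ) = f(ξ + τ) with f = φ(·, 0).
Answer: φ(ξ, τ) = sin(2ξ + 2τ)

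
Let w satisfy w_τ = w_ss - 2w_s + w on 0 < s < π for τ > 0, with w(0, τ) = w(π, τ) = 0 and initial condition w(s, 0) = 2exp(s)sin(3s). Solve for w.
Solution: Substitute w = exp(s)u, i.e. u = exp(-s)w.
By the product rule, w_s = exp(s)(u_s + u), w_ss = exp(s)(u_ss + 2u_s + u), w_τ = exp(s)u_τ.
Substituting into the PDE and dividing by exp(s): u_τ = (u_ss + 2u_s + u) - 2(u_s + u) + u.
The lower-order terms cancel, leaving the standard heat equation u_τ = u_ss.
Initial data for u: u(s,0) = exp(-s)w(s,0) = 2sin(3s). The boundary conditions carry over: u(0,τ) = u(π,τ) = 0.
Solve for u:
  Using separation of variables u = X(s)T(τ):
  Eigenfunctions: sin(ns), n = 1, 2, 3, ...
  General solution: u(s, τ) = Σ c_n sin(ns) exp(-n² τ)
  Matching u(s,0) = 2sin(3s) term by term: c_3=2.
Hence u(s,τ) = 2exp(-9τ)sin(3s).
Transform back: w(s,τ) = exp(s)u(s,τ).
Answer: w(s, τ) = 2exp(s)exp(-9τ)sin(3s)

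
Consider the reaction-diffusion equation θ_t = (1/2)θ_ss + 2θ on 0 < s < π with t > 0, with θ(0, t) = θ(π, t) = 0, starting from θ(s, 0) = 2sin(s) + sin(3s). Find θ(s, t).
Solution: Substitute θ = exp(2t)u, i.e. u = exp(-2t)θ.
By the product rule, θ_t = exp(2t)(u_t + 2u), θ_ss = exp(2t)u_ss.
Substituting into the PDE and dividing by exp(2t): u_t + 2u = (1/2)u_ss + 2u.
The lower-order terms cancel, leaving the standard heat equation u_t = (1/2)u_ss.
Initial data for u: u(s,0) = θ(s,0) = 2sin(s) + sin(3s). The boundary conditions carry over: u(0,t) = u(π,t) = 0.
Solve for u:
  Using separation of variables u = X(s)G(t):
  Eigenfunctions: sin(ns), n = 1, 2, 3, ...
  General solution: u(s, t) = Σ c_n sin(ns) exp(-n² t/2)
  Matching u(s,0) = 2sin(s) + sin(3s) term by term: c_1=2, c_3=1.
Hence u(s,t) = 2exp(-t/2)sin(s) + exp(-9t/2)sin(3s).
Transform back: θ(s,t) = exp(2t)u(s,t).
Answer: θ(s, t) = 2exp(3t/2)sin(s) + exp(-5t/2)sin(3s)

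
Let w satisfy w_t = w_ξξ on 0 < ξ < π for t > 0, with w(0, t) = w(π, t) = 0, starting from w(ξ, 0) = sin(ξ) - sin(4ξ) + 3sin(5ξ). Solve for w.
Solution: Separating variables: w = Σ c_n exp(-n²t) sin(nξ). From w(ξ,0) = sin(ξ) - sin(4ξ) + 3sin(5ξ): c_1=1, c_4=-1, c_5=3.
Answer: w(ξ, t) = exp(-t)sin(ξ) - exp(-16t)sin(4ξ) + 3exp(-25t)sin(5ξ)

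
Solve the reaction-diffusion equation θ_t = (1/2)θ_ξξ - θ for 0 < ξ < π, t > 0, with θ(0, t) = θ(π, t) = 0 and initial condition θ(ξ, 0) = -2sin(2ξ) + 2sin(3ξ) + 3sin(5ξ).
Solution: Substitute θ = exp(-t)u.
Then θ_t = exp(-t)(u_t - u), θ_ξξ = exp(-t)u_ξξ; substituting and dividing by exp(-t), the lower-order terms cancel: u_t = (1/2)u_ξξ (standard heat equation).
Data for u: u(ξ,0) = θ(ξ,0) = -2sin(2ξ) + 2sin(3ξ) + 3sin(5ξ). The boundary conditions carry over: u(0,t) = u(π,t) = 0.
Separating variables: u = Σ c_n exp(-n²t/2) sin(nξ). From u(ξ,0) = -2sin(2ξ) + 2sin(3ξ) + 3sin(5ξ): c_2=-2, c_3=2, c_5=3.
So u(ξ,t) = -2exp(-2t)sin(2ξ) + 2exp(-9t/2)sin(3ξ) + 3exp(-25t/2)sin(5ξ), and θ(ξ,t) = exp(-t)u(ξ,t).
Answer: θ(ξ, t) = -2exp(-3t)sin(2ξ) + 2exp(-11t/2)sin(3ξ) + 3exp(-27t/2)sin(5ξ)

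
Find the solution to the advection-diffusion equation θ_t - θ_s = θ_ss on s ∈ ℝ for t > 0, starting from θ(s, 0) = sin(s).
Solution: Moving frame: η = s + t, σ = t, θ = u(η,σ), so θ_t = u_σ + u_η and θ_ss = u_ηη.
Hence θ_t - θ_s = u_σ and the PDE becomes the heat equation u_σ = u_ηη on η ∈ ℝ.
Initial data: u(η,0) = θ(η,0) = sin(η). Each mode sin(nη) decays as exp(-n²σ) on ℝ, so u(η,σ) = Σ c_n exp(-n²σ) sin(nη) with c_1=1: u(η,σ) = exp(-σ)sin(η).
Substituting back: θ(s,t) = u(s + t, t).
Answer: θ(s, t) = exp(-t)sin(s + t)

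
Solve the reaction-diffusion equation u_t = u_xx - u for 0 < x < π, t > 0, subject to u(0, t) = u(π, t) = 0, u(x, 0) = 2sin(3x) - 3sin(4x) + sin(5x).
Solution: Substitute u = exp(-t)w, i.e. w = exp(t)u.
By the product rule, u_t = exp(-t)(w_t - w), u_xx = exp(-t)w_xx.
Substituting into the PDE and dividing by exp(-t): w_t - w = w_xx - w.
The lower-order terms cancel, leaving the standard heat equation w_t = w_xx.
Initial data for w: w(x,0) = u(x,0) = 2sin(3x) - 3sin(4x) + sin(5x). The boundary conditions carry over: w(0,t) = w(π,t) = 0.
Solve for w:
  Using separation of variables w = X(x)T(t):
  Eigenfunctions: sin(nx), n = 1, 2, 3, ...
  General solution: w(x, t) = Σ c_n sin(nx) exp(-n² t)
  Matching w(x,0) = 2sin(3x) - 3sin(4x) + sin(5x) term by term: c_3=2, c_4=-3, c_5=1.
Hence w(x,t) = 2exp(-9t)sin(3x) - 3exp(-16t)sin(4x) + exp(-25t)sin(5x).
Transform back: u(x,t) = exp(-t)w(x,t).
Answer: u(x, t) = 2exp(-10t)sin(3x) - 3exp(-17t)sin(4x) + exp(-26t)sin(5x)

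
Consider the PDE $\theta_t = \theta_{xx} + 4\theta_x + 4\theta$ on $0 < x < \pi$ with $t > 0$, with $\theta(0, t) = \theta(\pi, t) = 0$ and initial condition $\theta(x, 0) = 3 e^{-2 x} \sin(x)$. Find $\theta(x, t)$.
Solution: Substitute $\theta = e^{-2x}u$, i.e. $u = e^{2x}\theta$.
By the product rule, $\theta_x = e^{-2x}(u_x - 2u)$, $\theta_{xx} = e^{-2x}(u_{xx} - 4u_x + 4u)$, $\theta_t = e^{-2x}u_t$.
Substituting into the PDE and dividing by $e^{-2x}$: $u_t = (u_{xx} - 4u_x + 4u) + 4(u_x - 2u) + 4u$.
The lower-order terms cancel, leaving the standard heat equation $u_t = u_{xx}$.
Initial data for $u$: $u(x,0) = e^{2x}\theta(x,0) = 3 \sin(x)$. The boundary conditions carry over: $u(0,t) = u(\pi,t) = 0$.
Solve for $u$:
  Using separation of variables $u = X(x)G(t)$:
  Eigenfunctions: $\sin(nx)$, $n = 1, 2, 3, \ldots$
  General solution: $u(x, t) = \sum c_n \sin(nx) e^{-n^2 t}$
  Matching $u(x,0) = 3 \sin(x)$ term by term: $c_1=3$.
Hence $u(x,t) = 3 e^{-t} \sin(x)$.
Transform back: $\theta(x,t) = e^{-2x}u(x,t)$.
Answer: $\theta(x, t) = 3 e^{-t} e^{-2 x} \sin(x)$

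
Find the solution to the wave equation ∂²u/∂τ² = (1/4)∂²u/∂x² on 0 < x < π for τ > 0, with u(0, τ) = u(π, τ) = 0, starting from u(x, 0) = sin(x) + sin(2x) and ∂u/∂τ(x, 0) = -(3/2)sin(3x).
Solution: Separating variables: u = Σ [A_n cos(ω_n τ) + B_n sin(ω_n τ)] sin(nx), ω_n = n/2. From ICs (B_n = velocity coefficient / ω_n): A_1=1, A_2=1, B_3=-1.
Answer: u(x, τ) = sin(x)cos(τ/2) + sin(2x)cos(τ) - sin(3x)sin(3τ/2)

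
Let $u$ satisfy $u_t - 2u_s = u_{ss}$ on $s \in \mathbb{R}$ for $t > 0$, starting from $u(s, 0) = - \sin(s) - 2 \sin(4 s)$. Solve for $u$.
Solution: Change to a moving frame: let $\eta = s + 2t$, $\sigma = t$ and write $u(s,t) = w(\eta,\sigma)$.
By the chain rule $u_t = w_{\sigma} + 2w_{\eta}$, $u_s = w_{\eta}$, $u_{ss} = w_{\eta\eta}$.
Then $u_t - 2u_s = w_{\sigma}$: the advection term cancels and the PDE becomes the heat equation $w_{\sigma} = w_{\eta\eta}$ on $\eta \in \mathbb{R}$.
Initial data: $w(\eta,0) = u(\eta,0) = - \sin(\eta) - 2 \sin(4 \eta)$.
On $\eta \in \mathbb{R}$ each mode satisfies $(\sin(n\eta))'' = -n^2 \sin(n\eta)$, so $e^{-n^2\sigma} \sin(n\eta)$ solves the heat equation; by superposition $w(\eta,\sigma) = \sum c_n e^{-n^2\sigma} \sin(n\eta)$.
Reading off the coefficients: $c_1=-1, c_4=-2$, so $w(\eta,\sigma) = - e^{-\sigma} \sin(\eta) - 2 e^{-16 \sigma} \sin(4 \eta)$.
Substituting back $\eta = s + 2t$, $\sigma = t$: $u(s,t) = w(s + 2t, t)$.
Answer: $u(s, t) = - e^{-t} \sin(s + 2 t) - 2 e^{-16 t} \sin(4 s + 8 t)$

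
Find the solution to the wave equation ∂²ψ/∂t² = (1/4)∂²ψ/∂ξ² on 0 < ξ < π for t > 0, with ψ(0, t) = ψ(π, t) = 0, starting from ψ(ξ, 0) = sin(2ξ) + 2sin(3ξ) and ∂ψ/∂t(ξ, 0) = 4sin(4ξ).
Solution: Separating variables: ψ = Σ [A_n cos(ω_n t) + B_n sin(ω_n t)] sin(nξ), ω_n = n/2. From ICs (B_n = velocity coefficient / ω_n): A_2=1, A_3=2, B_4=2.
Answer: ψ(ξ, t) = 2sin(2t)sin(4ξ) + sin(2ξ)cos(t) + 2sin(3ξ)cos(3t/2)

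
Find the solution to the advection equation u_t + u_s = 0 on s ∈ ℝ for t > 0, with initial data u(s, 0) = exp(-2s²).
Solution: By method of characteristics (waves move right with speed 1):
Along characteristics s - t = const, u is constant, so u(s,t) = f(s - t) with f = u(·, 0).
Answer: u(s, t) = exp(-2(s - t)²)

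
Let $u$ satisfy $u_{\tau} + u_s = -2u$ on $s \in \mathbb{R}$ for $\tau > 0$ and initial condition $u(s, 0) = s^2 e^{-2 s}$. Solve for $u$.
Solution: Substitute $u = e^{-2s}w$, i.e. $w = e^{2s}u$.
By the product rule, $u_s = e^{-2s}(w_s - 2w)$, $u_{\tau} = e^{-2s}w_{\tau}$.
Substituting into the PDE and dividing by $e^{-2s}$: $w_{\tau} + (w_s - 2w) = -2w$.
The lower-order terms cancel, leaving the standard advection equation $w_{\tau} + w_s = 0$.
Initial data for $w$: $w(s,0) = e^{2s}u(s,0) = s^2$.
Solve for $w$:
  By method of characteristics (waves move right with speed 1):
  Along characteristics $s - \tau =$ const, $w$ is constant, so $w(s,\tau) = f(s - \tau)$ with $f = w( \cdot , 0)$.
Hence $w(s,\tau) = s^2 - 2 s \tau + \tau^2$.
Transform back: $u(s,\tau) = e^{-2s}w(s,\tau)$.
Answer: $u(s, \tau) = \tau^2 e^{-2 s} - 2 \tau s e^{-2 s} + s^2 e^{-2 s}$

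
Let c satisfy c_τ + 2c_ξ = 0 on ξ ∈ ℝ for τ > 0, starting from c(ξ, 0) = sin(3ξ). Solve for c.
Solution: By method of characteristics (waves move right with speed 2):
Along characteristics ξ - 2τ = const, c is constant, so c(ξ,τ) = f(ξ - 2τ) with f = c(·, 0).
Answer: c(ξ, τ) = sin(3ξ - 6τ)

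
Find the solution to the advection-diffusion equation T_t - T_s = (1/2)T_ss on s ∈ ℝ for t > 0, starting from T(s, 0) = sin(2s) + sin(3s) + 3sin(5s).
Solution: Change to a moving frame: let η = s + t, σ = t and write T(s,t) = u(η,σ).
By the chain rule T_t = u_σ + u_η, T_s = u_η, T_ss = u_ηη.
Then T_t - T_s = u_σ: the advection term cancels and the PDE becomes the heat equation u_σ = (1/2)u_ηη on η ∈ ℝ.
Initial data: u(η,0) = T(η,0) = sin(2η) + sin(3η) + 3sin(5η).
On η ∈ ℝ each mode satisfies (sin(nη))″ = -n² sin(nη), so exp(-n²σ/2) sin(nη) solves the heat equation; by superposition u(η,σ) = Σ c_n exp(-n²σ/2) sin(nη).
Reading off the coefficients: c_2=1, c_3=1, c_5=3, so u(η,σ) = exp(-2σ)sin(2η) + exp(-9σ/2)sin(3η) + 3exp(-25σ/2)sin(5η).
Substituting back η = s + t, σ = t: T(s,t) = u(s + t, t).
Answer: T(s, t) = exp(-2t)sin(2s + 2t) + exp(-9t/2)sin(3s + 3t) + 3exp(-25t/2)sin(5s + 5t)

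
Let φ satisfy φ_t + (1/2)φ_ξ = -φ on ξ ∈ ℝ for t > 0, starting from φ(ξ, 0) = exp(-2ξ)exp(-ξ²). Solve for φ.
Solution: Substitute φ = exp(-2ξ)u, i.e. u = exp(2ξ)φ.
By the product rule, φ_ξ = exp(-2ξ)(u_ξ - 2u), φ_t = exp(-2ξ)u_t.
Substituting into the PDE and dividing by exp(-2ξ): u_t + (1/2)(u_ξ - 2u) = -u.
The lower-order terms cancel, leaving the standard advection equation u_t + (1/2)u_ξ = 0.
Initial data for u: u(ξ,0) = exp(2ξ)φ(ξ,0) = exp(-ξ²).
Solve for u:
  By method of characteristics (waves move right with speed 1/2):
  Along characteristics ξ - (1/2)t = const, u is constant, so u(ξ,t) = f(ξ - (1/2)t) with f = u(·, 0).
Hence u(ξ,t) = exp(-(-t/2 + ξ)²).
Transform back: φ(ξ,t) = exp(-2ξ)u(ξ,t).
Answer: φ(ξ, t) = exp(-2ξ)exp(-(-t/2 + ξ)²)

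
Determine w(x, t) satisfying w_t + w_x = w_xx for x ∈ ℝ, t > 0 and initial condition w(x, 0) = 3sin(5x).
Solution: Moving frame: η = x - t, σ = t, w = u(η,σ), so w_t = u_σ - u_η and w_xx = u_ηη.
Hence w_t + w_x = u_σ and the PDE becomes the heat equation u_σ = u_ηη on η ∈ ℝ.
Initial data: u(η,0) = w(η,0) = 3sin(5η). Each mode sin(nη) decays as exp(-n²σ) on ℝ, so u(η,σ) = Σ c_n exp(-n²σ) sin(nη) with c_5=3: u(η,σ) = 3exp(-25σ)sin(5η).
Substituting back: w(x,t) = u(x - t, t).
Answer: w(x, t) = -3exp(-25t)sin(5t - 5x)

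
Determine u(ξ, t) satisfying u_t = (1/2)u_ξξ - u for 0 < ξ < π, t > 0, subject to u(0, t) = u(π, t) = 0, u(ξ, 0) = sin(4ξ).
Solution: Substitute u = exp(-t)w.
Then u_t = exp(-t)(w_t - w), u_ξξ = exp(-t)w_ξξ; substituting and dividing by exp(-t), the lower-order terms cancel: w_t = (1/2)w_ξξ (standard heat equation).
Data for w: w(ξ,0) = u(ξ,0) = sin(4ξ). The boundary conditions carry over: w(0,t) = w(π,t) = 0.
Separating variables: w = Σ c_n exp(-n²t/2) sin(nξ). From w(ξ,0) = sin(4ξ): c_4=1.
So w(ξ,t) = exp(-8t)sin(4ξ), and u(ξ,t) = exp(-t)w(ξ,t).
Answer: u(ξ, t) = exp(-9t)sin(4ξ)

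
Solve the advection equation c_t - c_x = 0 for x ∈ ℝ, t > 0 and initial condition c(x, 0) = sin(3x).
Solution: By characteristics (dx/dt = -1), c(x,t) = f(x + t) with f = c(·, 0).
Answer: c(x, t) = sin(3t + 3x)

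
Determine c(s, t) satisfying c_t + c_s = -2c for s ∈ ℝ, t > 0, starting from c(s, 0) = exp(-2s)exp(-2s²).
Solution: Substitute c = exp(-2s)u, i.e. u = exp(2s)c.
By the product rule, c_s = exp(-2s)(u_s - 2u), c_t = exp(-2s)u_t.
Substituting into the PDE and dividing by exp(-2s): u_t + (u_s - 2u) = -2u.
The lower-order terms cancel, leaving the standard advection equation u_t + u_s = 0.
Initial data for u: u(s,0) = exp(2s)c(s,0) = exp(-2s²).
Solve for u:
  By method of characteristics (waves move right with speed 1):
  Along characteristics s - t = const, u is constant, so u(s,t) = f(s - t) with f = u(·, 0).
Hence u(s,t) = exp(-2(s - t)²).
Transform back: c(s,t) = exp(-2s)u(s,t).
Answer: c(s, t) = exp(-2s)exp(-2(s - t)²)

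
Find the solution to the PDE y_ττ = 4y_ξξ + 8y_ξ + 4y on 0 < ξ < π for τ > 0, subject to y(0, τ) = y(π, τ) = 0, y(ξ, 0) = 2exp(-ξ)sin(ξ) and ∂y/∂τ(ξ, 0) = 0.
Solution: Substitute y = exp(-ξ)u.
Then y_ξ = exp(-ξ)(u_ξ - u), y_ξξ = exp(-ξ)(u_ξξ - 2u_ξ + u), y_ττ = exp(-ξ)u_ττ; substituting and dividing by exp(-ξ), the lower-order terms cancel: u_ττ = 4u_ξξ (standard wave equation).
Data for u: u(ξ,0) = exp(ξ)y(ξ,0) = 2sin(ξ); u_τ(ξ,0) = exp(ξ)y_τ(ξ,0) = 0. The boundary conditions carry over: u(0,τ) = u(π,τ) = 0.
Separating variables: u = Σ [A_n cos(ω_n τ) + B_n sin(ω_n τ)] sin(nξ), ω_n = 2n. From ICs: A_1=2.
So u(ξ,τ) = 2sin(ξ)cos(2τ), and y(ξ,τ) = exp(-ξ)u(ξ,τ).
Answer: y(ξ, τ) = 2exp(-ξ)sin(ξ)cos(2τ)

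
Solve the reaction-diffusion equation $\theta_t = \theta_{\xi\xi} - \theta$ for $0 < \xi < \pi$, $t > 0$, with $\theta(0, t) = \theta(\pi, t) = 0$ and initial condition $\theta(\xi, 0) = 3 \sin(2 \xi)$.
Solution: Substitute $\theta = e^{-t}u$.
Then $\theta_t = e^{-t}(u_t - u)$, $\theta_{\xi\xi} = e^{-t}u_{\xi\xi}$; substituting and dividing by $e^{-t}$, the lower-order terms cancel: $u_t = u_{\xi\xi}$ (standard heat equation).
Data for $u$: $u(\xi,0) = \theta(\xi,0) = 3 \sin(2 \xi)$. The boundary conditions carry over: $u(0,t) = u(\pi,t) = 0$.
Separating variables: $u = \sum c_n e^{-n^2t} \sin(n\xi)$. From $u(\xi,0) = 3 \sin(2 \xi)$: $c_2=3$.
So $u(\xi,t) = 3 e^{-4 t} \sin(2 \xi)$, and $\theta(\xi,t) = e^{-t}u(\xi,t)$.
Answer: $\theta(\xi, t) = 3 e^{-5 t} \sin(2 \xi)$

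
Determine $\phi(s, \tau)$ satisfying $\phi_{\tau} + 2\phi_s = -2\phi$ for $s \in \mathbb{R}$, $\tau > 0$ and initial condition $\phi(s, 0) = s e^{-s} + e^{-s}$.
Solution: Substitute $\phi = e^{-s}u$, i.e. $u = e^{s}\phi$.
By the product rule, $\phi_s = e^{-s}(u_s - u)$, $\phi_{\tau} = e^{-s}u_{\tau}$.
Substituting into the PDE and dividing by $e^{-s}$: $u_{\tau} + 2(u_s - u) = -2u$.
The lower-order terms cancel, leaving the standard advection equation $u_{\tau} + 2u_s = 0$.
Initial data for $u$: $u(s,0) = e^{s}\phi(s,0) = s + 1$.
Solve for $u$:
  By method of characteristics (waves move right with speed 2):
  Along characteristics $s - 2\tau =$ const, $u$ is constant, so $u(s,\tau) = f(s - 2\tau)$ with $f = u( \cdot , 0)$.
Hence $u(s,\tau) = s - 2 \tau + 1$.
Transform back: $\phi(s,\tau) = e^{-s}u(s,\tau)$.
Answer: $\phi(s, \tau) = -2 \tau e^{-s} + s e^{-s} + e^{-s}$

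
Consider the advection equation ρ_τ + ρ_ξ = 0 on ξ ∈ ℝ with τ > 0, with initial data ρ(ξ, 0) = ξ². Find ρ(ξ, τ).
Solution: By method of characteristics (waves move right with speed 1):
Along characteristics ξ - τ = const, ρ is constant, so ρ(ξ,τ) = f(ξ - τ) with f = ρ(·, 0).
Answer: ρ(ξ, τ) = ξ² - 2ξτ + τ²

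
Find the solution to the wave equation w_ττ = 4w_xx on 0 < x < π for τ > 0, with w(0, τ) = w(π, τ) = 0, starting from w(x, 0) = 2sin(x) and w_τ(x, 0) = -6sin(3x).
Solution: Using separation of variables w = X(x)T(τ):
Eigenfunctions: sin(nx), n = 1, 2, 3, ...
General solution: w(x, τ) = Σ [A_n cos(2n τ) + B_n sin(2n τ)] sin(nx)
From w(x,0) = 2sin(x): A_1=2. From w_τ(x,0) = -6sin(3x), using w_τ(x,0) = Σ ω_n B_n sin(nx) with ω_n = 2n: B_3 = (-6)/6 = -1.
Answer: w(x, τ) = 2sin(x)cos(2τ) - sin(3x)sin(6τ)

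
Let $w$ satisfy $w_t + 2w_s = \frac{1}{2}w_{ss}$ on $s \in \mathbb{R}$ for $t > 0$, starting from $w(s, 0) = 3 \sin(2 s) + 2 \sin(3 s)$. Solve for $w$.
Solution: Moving frame: $\eta = s - 2t$, $\sigma = t$, $w = u(\eta,\sigma)$, so $w_t = u_{\sigma} - 2u_{\eta}$ and $w_{ss} = u_{\eta\eta}$.
Hence $w_t + 2w_s = u_{\sigma}$ and the PDE becomes the heat equation $u_{\sigma} = \frac{1}{2}u_{\eta\eta}$ on $\eta \in \mathbb{R}$.
Initial data: $u(\eta,0) = w(\eta,0) = 3 \sin(2 \eta) + 2 \sin(3 \eta)$. Each mode $\sin(n\eta)$ decays as $e^{-n^2\sigma/2}$ on $\mathbb{R}$, so $u(\eta,\sigma) = \sum c_n e^{-n^2\sigma/2} \sin(n\eta)$ with $c_2=3, c_3=2$: $u(\eta,\sigma) = 3 e^{-2 \sigma} \sin(2 \eta) + 2 e^{-9 \sigma/2} \sin(3 \eta)$.
Substituting back: $w(s,t) = u(s - 2t, t)$.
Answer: $w(s, t) = 3 e^{-2 t} \sin(2 s - 4 t) + 2 e^{-9 t/2} \sin(3 s - 6 t)$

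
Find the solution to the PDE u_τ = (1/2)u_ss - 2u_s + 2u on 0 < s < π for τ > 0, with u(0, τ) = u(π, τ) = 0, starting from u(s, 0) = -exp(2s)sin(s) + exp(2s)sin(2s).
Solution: Substitute u = exp(2s)w, i.e. w = exp(-2s)u.
By the product rule, u_s = exp(2s)(w_s + 2w), u_ss = exp(2s)(w_ss + 4w_s + 4w), u_τ = exp(2s)w_τ.
Substituting into the PDE and dividing by exp(2s): w_τ = (1/2)(w_ss + 4w_s + 4w) - 2(w_s + 2w) + 2w.
The lower-order terms cancel, leaving the standard heat equation w_τ = (1/2)w_ss.
Initial data for w: w(s,0) = exp(-2s)u(s,0) = -sin(s) + sin(2s). The boundary conditions carry over: w(0,τ) = w(π,τ) = 0.
Solve for w:
  Using separation of variables w = X(s)T(τ):
  Eigenfunctions: sin(ns), n = 1, 2, 3, ...
  General solution: w(s, τ) = Σ c_n sin(ns) exp(-n² τ/2)
  Matching w(s,0) = -sin(s) + sin(2s) term by term: c_1=-1, c_2=1.
Hence w(s,τ) = exp(-2τ)sin(2s) - exp(-τ/2)sin(s).
Transform back: u(s,τ) = exp(2s)w(s,τ).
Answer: u(s, τ) = exp(2s)exp(-2τ)sin(2s) - exp(2s)exp(-τ/2)sin(s)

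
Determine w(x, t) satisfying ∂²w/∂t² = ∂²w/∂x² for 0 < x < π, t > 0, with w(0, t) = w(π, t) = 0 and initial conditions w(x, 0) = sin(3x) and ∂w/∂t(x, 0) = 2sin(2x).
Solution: Using separation of variables w = X(x)T(t):
Eigenfunctions: sin(nx), n = 1, 2, 3, ...
General solution: w(x, t) = Σ [A_n cos(n t) + B_n sin(n t)] sin(nx)
From w(x,0) = sin(3x): A_3=1. From w_t(x,0) = 2sin(2x), using w_t(x,0) = Σ ω_n B_n sin(nx) with ω_n = n: B_2 = 2/2 = 1.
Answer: w(x, t) = sin(2t)sin(2x) + sin(3x)cos(3t)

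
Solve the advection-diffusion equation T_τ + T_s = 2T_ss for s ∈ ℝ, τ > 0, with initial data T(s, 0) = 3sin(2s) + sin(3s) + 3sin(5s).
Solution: Change to a moving frame: let η = s - τ, σ = τ and write T(s,τ) = u(η,σ).
By the chain rule T_τ = u_σ - u_η, T_s = u_η, T_ss = u_ηη.
Then T_τ + T_s = u_σ: the advection term cancels and the PDE becomes the heat equation u_σ = 2u_ηη on η ∈ ℝ.
Initial data: u(η,0) = T(η,0) = 3sin(2η) + sin(3η) + 3sin(5η).
On η ∈ ℝ each mode satisfies (sin(nη))″ = -n² sin(nη), so exp(-2n²σ) sin(nη) solves the heat equation; by superposition u(η,σ) = Σ c_n exp(-2n²σ) sin(nη).
Reading off the coefficients: c_2=3, c_3=1, c_5=3, so u(η,σ) = 3exp(-8σ)sin(2η) + exp(-18σ)sin(3η) + 3exp(-50σ)sin(5η).
Substituting back η = s - τ, σ = τ: T(s,τ) = u(s - τ, τ).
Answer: T(s, τ) = 3exp(-8τ)sin(2s - 2τ) + exp(-18τ)sin(3s - 3τ) + 3exp(-50τ)sin(5s - 5τ)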